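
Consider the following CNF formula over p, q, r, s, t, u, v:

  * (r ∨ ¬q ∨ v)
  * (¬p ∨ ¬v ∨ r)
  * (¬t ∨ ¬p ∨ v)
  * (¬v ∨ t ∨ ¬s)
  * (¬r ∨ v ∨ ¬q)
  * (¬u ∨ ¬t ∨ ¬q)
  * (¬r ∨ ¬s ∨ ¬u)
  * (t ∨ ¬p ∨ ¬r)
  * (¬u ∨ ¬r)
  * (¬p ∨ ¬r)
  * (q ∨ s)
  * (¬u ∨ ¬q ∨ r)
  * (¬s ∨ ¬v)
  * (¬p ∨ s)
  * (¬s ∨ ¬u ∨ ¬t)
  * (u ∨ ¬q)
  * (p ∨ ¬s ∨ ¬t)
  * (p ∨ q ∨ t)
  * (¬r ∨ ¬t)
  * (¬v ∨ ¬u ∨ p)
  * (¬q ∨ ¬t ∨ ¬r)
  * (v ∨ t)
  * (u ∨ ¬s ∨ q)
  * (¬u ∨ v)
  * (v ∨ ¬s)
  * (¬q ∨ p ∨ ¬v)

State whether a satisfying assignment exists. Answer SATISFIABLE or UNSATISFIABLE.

UNSATISFIABLE

v = True:
  propagation gives s=False, q=True, p=False; an empty clause results — contradiction.
v = False:
  propagation gives t=True, p=False, s=False, q=True; an empty clause results — contradiction.
Every branch closes, so no satisfying assignment exists.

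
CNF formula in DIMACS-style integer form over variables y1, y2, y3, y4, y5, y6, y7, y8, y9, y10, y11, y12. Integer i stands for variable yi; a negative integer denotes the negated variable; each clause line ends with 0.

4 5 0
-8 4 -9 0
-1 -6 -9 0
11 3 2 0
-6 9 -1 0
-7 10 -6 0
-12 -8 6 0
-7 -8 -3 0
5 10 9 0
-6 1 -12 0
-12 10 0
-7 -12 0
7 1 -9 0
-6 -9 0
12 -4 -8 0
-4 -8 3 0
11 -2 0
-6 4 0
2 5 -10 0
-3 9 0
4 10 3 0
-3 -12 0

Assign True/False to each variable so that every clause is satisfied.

y1 = True  y2 = False  y3 = True  y4 = True  y5 = False  y6 = False  y7 = True  y8 = False  y9 = True  y10 = False  y11 = True  y12 = False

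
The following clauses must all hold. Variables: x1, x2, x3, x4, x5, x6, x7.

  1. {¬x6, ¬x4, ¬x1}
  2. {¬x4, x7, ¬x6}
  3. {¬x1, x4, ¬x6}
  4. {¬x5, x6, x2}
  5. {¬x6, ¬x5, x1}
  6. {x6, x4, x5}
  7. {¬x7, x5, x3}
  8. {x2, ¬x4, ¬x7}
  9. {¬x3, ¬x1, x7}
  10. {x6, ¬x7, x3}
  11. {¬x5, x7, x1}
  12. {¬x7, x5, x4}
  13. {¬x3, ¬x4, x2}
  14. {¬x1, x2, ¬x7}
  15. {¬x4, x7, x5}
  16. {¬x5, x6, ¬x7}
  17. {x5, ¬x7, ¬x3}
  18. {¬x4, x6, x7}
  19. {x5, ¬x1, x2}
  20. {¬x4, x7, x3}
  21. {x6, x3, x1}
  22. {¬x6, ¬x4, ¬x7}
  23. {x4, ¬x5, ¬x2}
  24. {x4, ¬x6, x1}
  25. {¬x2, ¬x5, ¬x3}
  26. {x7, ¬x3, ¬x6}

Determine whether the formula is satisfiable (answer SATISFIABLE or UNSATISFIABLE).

UNSATISFIABLE

x7 = True:
  x5 = True:
    propagation gives x6=True, x1=True, x4=False; an empty clause results — contradiction.
  x5 = False:
    propagation gives x3=True; an empty clause results — contradiction.
x7 = False:
  x4 = True:
    propagation gives x6=False; an empty clause results — contradiction.
  x4 = False:
    x1 = True:
      propagation gives x6=False, x5=True, x2=True; contradiction.
    x1 = False:
      propagation gives x5=False, x6=True; contradiction.
Every branch closes, so no satisfying assignment exists.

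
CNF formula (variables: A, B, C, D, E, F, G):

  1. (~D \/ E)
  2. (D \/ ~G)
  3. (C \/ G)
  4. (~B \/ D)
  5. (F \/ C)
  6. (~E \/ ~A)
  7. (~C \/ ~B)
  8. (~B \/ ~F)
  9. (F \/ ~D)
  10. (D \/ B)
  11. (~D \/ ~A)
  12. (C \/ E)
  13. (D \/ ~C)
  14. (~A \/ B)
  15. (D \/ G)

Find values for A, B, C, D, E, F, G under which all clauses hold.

Pure literal: A appears only negated; assign A = False.
Branch on B: take B = False.
  then D is forced to True.
  then E is forced to True.
  then F is forced to True.
For the remaining variables, C = True, G = True works.

A=F, B=F, C=T, D=T, E=T, F=T, G=T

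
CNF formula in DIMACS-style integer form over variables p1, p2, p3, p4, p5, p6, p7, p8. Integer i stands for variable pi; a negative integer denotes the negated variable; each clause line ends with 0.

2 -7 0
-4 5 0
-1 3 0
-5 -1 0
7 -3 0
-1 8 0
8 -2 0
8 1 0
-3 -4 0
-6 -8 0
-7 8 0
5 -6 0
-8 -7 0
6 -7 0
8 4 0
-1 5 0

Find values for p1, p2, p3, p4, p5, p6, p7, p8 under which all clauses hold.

p1=False  p2=True  p3=False  p4=False  p5=True  p6=False  p7=False  p8=True

Check each clause:
  1. (~p7 \/ p2) — ~p7 is true.
  2. (p5 \/ ~p4) — ~p4 is true.
  3. (~p1 \/ p3) — ~p1 is true.
  4. (~p5 \/ ~p1) — ~p1 is true.
  5. (p7 \/ ~p3) — ~p3 is true.
  6. (p8 \/ ~p1) — p8 is true.
  7. (~p2 \/ p8) — p8 is true.
  8. (p1 \/ p8) — p8 is true.
  9. (~p3 \/ ~p4) — ~p4 is true.
  10. (~p6 \/ ~p8) — ~p6 is true.
  11. (~p7 \/ p8) — p8 is true.
  12. (~p6 \/ p5) — ~p6 is true.
  13. (~p7 \/ ~p8) — ~p7 is true.
  14. (~p7 \/ p6) — ~p7 is true.
  15. (p8 \/ p4) — p8 is true.
  16. (p5 \/ ~p1) — p5 is true.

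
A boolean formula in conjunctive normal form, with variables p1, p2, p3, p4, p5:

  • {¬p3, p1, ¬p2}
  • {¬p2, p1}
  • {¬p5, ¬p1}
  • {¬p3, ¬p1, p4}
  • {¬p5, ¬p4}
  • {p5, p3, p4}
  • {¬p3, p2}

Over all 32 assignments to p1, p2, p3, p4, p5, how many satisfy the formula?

5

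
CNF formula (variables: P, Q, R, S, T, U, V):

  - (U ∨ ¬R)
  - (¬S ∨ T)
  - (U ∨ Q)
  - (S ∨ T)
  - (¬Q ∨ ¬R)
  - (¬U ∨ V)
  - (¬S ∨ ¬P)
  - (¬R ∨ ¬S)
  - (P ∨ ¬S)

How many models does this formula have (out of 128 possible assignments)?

10

Split on S, then R.
  S=1, R=1: a clause becomes empty — 0.
  S=1, R=0: a clause becomes empty — 0.
  S=0, R=1: remaining (P,Q,T,U,V) ∈ {(0,0,1,1,1); (1,0,1,1,1)} — 2.
  S=0, R=0: P free; 4 ways for (Q,T,U,V) × 2^1 = 8.
Total: 0 + 0 + 2 + 8 = 10.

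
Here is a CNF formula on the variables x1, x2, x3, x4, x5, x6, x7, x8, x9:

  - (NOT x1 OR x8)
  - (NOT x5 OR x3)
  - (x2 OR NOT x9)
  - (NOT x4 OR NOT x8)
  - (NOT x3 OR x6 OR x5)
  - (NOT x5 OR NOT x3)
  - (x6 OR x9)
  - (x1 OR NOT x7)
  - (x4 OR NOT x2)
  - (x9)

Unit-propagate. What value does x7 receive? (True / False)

Unit clause (x9) sets x9 = True.
(NOT x9 OR x2): since x9 = True, the clause reduces to (x2). x2 = True.
In (x4 OR NOT x2), NOT x2 is now false; x4 must hold, so x4 = True.
In (NOT x8 OR NOT x4), NOT x4 is now false; NOT x8 must hold, so x8 = False.
From (x8 OR NOT x1) and x8 = False: x1 = False.
In (x1 OR NOT x7), x1 is now false; NOT x7 must hold, so x7 = False.

False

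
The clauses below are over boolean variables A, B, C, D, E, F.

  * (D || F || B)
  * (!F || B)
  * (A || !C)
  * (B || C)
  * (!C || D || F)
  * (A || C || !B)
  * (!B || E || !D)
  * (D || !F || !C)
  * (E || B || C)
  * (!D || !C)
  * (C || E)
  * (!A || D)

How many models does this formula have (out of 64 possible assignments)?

Satisfying assignments:
  A=1 B=1 C=0 D=1 E=1 F=0
  A=1 B=1 C=0 D=1 E=1 F=1
That's 2 in total.

2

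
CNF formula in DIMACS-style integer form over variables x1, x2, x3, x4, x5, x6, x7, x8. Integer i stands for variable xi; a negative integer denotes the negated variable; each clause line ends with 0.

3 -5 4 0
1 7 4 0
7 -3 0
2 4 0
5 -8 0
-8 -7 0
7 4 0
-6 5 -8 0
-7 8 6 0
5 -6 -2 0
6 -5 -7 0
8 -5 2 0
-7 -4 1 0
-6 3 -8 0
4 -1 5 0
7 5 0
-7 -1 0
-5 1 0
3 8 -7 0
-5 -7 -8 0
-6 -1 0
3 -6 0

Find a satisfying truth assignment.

x1=True, x2=True, x3=False, x4=True, x5=True, x6=False, x7=False, x8=False

Check each clause:
  1. (x4 || !x5 || x3) — x4 is true.
  2. (x1 || x4 || x7) — x1 is true.
  3. (!x3 || x7) — !x3 is true.
  4. (x2 || x4) — x2 is true.
  5. (x5 || !x8) — !x8 is true.
  6. (!x7 || !x8) — !x8 is true.
  7. (x4 || x7) — x4 is true.
  8. (!x8 || !x6 || x5) — !x8 is true.
  9. (x8 || x6 || !x7) — !x7 is true.
  10. (x5 || !x6 || !x2) — !x6 is true.
  11. (!x5 || x6 || !x7) — !x7 is true.
  12. (!x5 || x8 || x2) — x2 is true.
  13. (x1 || !x7 || !x4) — x1 is true.
  14. (!x8 || !x6 || x3) — !x8 is true.
  15. (x5 || !x1 || x4) — x4 is true.
  16. (x7 || x5) — x5 is true.
  17. (!x7 || !x1) — !x7 is true.
  18. (!x5 || x1) — x1 is true.
  19. (x3 || x8 || !x7) — !x7 is true.
  20. (!x8 || !x5 || !x7) — !x8 is true.
  21. (!x6 || !x1) — !x6 is true.
  22. (!x6 || x3) — !x6 is true.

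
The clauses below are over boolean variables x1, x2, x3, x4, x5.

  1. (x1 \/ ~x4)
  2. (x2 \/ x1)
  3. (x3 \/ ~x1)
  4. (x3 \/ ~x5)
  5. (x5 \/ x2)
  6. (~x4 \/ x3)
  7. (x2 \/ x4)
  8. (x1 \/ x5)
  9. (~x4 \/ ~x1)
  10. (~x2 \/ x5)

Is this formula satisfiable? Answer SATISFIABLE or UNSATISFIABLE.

SATISFIABLE

Pure literal: x3 appears only positively; assign x3 = True.
Try x1 = True.
  then x4 is forced to False.
  then x2 is forced to True.
  then x5 is forced to True.
So x1 = True  x2 = True  x3 = True  x4 = False  x5 = True is a satisfying assignment.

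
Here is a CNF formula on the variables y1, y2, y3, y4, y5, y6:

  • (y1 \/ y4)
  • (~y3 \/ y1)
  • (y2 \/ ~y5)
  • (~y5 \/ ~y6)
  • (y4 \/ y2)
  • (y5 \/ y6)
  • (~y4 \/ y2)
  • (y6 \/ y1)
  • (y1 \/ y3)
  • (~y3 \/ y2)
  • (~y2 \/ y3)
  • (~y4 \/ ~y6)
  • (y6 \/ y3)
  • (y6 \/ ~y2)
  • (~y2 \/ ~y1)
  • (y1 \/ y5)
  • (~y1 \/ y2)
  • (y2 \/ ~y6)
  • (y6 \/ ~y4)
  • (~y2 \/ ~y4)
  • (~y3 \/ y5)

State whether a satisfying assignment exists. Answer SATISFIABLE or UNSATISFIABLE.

y2 = True:
  propagation gives y3=True, y1=True; an empty clause results — contradiction.
y2 = False:
  propagation gives y5=False, y4=True; an empty clause results — contradiction.
Every branch closes, so no satisfying assignment exists.

UNSATISFIABLE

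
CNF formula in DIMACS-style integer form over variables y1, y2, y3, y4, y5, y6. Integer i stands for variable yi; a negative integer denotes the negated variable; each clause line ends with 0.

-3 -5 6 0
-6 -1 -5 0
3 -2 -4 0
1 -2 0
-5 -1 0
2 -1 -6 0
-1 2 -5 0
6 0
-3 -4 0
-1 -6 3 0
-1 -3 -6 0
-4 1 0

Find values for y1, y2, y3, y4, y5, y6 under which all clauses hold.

y1=False, y2=False, y3=True, y4=False, y5=False, y6=True

Check each clause:
  1. (y6 OR NOT y5 OR NOT y3) — NOT y5 is true.
  2. (NOT y5 OR NOT y1 OR NOT y6) — NOT y5 is true.
  3. (y3 OR NOT y4 OR NOT y2) — y3 is true.
  4. (NOT y2 OR y1) — NOT y2 is true.
  5. (NOT y5 OR NOT y1) — NOT y5 is true.
  6. (y2 OR NOT y1 OR NOT y6) — NOT y1 is true.
  7. (NOT y1 OR y2 OR NOT y5) — NOT y5 is true.
  8. (y6) — y6 is true.
  9. (NOT y4 OR NOT y3) — NOT y4 is true.
  10. (NOT y6 OR NOT y1 OR y3) — y3 is true.
  11. (NOT y3 OR NOT y6 OR NOT y1) — NOT y1 is true.
  12. (NOT y4 OR y1) — NOT y4 is true.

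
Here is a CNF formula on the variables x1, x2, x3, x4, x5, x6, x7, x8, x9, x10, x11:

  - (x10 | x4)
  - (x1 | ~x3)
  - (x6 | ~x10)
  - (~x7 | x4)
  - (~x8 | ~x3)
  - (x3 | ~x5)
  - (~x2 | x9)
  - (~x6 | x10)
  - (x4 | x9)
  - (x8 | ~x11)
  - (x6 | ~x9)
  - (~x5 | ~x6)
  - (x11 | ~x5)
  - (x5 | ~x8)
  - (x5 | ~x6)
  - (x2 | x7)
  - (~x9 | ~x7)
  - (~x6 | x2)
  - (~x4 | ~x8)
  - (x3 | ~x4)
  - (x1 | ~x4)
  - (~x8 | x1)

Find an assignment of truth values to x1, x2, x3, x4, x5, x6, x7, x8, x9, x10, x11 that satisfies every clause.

x1 occurs only positively in the remaining clauses — set x1 = True.
Try x2 = False.
  then x7 is forced to True.
  then x4 is forced to True.
  then x9 is forced to False.
  then x6 is forced to False.
  then x10 is forced to False.
  then x8 is forced to False.
  then x11 is forced to False.
  then x5 is forced to False.
  then x3 is forced to True.
Every clause has at least one true literal under this assignment.

x1 = 1, x2 = 0, x3 = 1, x4 = 1, x5 = 0, x6 = 0, x7 = 1, x8 = 0, x9 = 0, x10 = 0, x11 = 0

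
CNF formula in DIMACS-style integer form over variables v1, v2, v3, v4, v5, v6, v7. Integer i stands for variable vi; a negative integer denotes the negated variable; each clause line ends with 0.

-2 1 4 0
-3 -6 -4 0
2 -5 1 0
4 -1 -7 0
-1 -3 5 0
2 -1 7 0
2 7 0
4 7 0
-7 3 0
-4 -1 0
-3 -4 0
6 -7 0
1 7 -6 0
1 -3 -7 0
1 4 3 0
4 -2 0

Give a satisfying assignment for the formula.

v1=F, v2=T, v3=F, v4=T, v5=F, v6=F, v7=F

Check each clause:
  1. (v4 || v1 || !v2) — v4 is true.
  2. (!v4 || !v3 || !v6) — !v6 is true.
  3. (v2 || v1 || !v5) — v2 is true.
  4. (v4 || !v1 || !v7) — !v7 is true.
  5. (!v1 || !v3 || v5) — !v3 is true.
  6. (v7 || v2 || !v1) — v2 is true.
  7. (v7 || v2) — v2 is true.
  8. (v4 || v7) — v4 is true.
  9. (v3 || !v7) — !v7 is true.
  10. (!v4 || !v1) — !v1 is true.
  11. (!v4 || !v3) — !v3 is true.
  12. (v6 || !v7) — !v7 is true.
  13. (v1 || !v6 || v7) — !v6 is true.
  14. (!v3 || v1 || !v7) — !v3 is true.
  15. (v3 || v1 || v4) — v4 is true.
  16. (v4 || !v2) — v4 is true.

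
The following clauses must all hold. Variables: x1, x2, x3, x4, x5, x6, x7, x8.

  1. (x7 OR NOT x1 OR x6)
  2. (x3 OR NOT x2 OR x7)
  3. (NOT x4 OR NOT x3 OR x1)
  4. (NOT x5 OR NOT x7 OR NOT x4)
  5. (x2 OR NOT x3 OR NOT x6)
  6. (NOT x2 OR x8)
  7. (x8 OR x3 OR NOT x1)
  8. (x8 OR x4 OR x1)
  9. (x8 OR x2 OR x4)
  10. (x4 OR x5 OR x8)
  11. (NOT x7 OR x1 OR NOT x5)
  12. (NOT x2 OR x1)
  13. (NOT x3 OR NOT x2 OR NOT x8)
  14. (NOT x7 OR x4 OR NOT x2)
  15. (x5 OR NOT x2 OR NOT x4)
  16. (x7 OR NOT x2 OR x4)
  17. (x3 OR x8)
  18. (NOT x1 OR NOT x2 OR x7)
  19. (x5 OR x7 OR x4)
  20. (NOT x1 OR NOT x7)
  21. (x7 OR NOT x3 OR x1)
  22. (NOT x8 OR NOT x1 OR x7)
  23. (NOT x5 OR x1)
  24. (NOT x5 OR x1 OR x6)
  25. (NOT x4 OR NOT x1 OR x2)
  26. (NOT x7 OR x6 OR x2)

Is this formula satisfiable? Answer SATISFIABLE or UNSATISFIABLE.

SATISFIABLE

Try x1 = False.
  then x2 is forced to False.
  then x5 is forced to False.
Set x3 = False and propagate.
  then x8 is forced to True.
The remaining clauses are satisfied by x4 = True, x6 = True, x7 = False.
So x1 = False, x2 = False, x3 = False, x4 = True, x5 = False, x6 = True, x7 = False, x8 = True is a satisfying assignment.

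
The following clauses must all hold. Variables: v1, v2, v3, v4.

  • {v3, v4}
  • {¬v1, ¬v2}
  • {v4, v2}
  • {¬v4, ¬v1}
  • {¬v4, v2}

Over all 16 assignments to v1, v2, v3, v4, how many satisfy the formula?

Satisfying assignments:
  v1=0 v2=1 v3=0 v4=1
  v1=0 v2=1 v3=1 v4=0
  v1=0 v2=1 v3=1 v4=1
That's 3 in total.

3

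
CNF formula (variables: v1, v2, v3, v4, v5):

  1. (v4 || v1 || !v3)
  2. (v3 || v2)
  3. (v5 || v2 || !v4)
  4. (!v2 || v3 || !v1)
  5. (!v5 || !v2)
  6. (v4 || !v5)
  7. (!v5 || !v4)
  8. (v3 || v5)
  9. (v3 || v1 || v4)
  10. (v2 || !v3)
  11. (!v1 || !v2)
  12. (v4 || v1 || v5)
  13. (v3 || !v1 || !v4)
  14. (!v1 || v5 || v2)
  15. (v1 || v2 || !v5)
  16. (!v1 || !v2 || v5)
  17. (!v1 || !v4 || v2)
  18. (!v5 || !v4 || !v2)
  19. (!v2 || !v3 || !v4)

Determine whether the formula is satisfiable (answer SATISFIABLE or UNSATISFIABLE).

UNSATISFIABLE

v2 = True:
  propagation gives v5=False, v3=True, v1=False, v4=True; an empty clause results — contradiction.
v2 = False:
  propagation gives v3=True; an empty clause results — contradiction.
Every branch closes, so no satisfying assignment exists.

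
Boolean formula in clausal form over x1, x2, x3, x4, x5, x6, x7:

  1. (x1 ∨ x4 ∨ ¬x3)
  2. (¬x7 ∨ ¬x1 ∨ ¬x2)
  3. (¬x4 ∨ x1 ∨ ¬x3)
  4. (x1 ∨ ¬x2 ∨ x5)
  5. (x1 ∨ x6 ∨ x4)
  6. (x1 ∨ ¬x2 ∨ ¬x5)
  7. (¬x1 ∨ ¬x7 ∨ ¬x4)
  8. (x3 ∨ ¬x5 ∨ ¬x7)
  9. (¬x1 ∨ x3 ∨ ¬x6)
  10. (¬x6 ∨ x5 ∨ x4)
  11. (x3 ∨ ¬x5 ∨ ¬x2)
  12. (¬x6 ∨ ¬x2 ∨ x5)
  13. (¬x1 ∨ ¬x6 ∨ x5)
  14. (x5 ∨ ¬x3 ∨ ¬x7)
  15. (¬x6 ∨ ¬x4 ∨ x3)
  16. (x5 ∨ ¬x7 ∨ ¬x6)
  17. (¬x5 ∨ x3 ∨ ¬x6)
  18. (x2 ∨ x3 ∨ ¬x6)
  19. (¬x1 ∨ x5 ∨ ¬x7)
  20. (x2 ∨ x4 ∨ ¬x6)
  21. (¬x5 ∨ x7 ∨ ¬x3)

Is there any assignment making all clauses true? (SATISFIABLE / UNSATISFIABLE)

Set x1 = False and propagate.
Set x2 = False and propagate.
The remaining clauses are satisfied by x3 = False, x4 = True, x5 = False, x6 = False, x7 = True.
So x1 = F, x2 = F, x3 = F, x4 = T, x5 = F, x6 = F, x7 = T is a satisfying assignment.

SATISFIABLE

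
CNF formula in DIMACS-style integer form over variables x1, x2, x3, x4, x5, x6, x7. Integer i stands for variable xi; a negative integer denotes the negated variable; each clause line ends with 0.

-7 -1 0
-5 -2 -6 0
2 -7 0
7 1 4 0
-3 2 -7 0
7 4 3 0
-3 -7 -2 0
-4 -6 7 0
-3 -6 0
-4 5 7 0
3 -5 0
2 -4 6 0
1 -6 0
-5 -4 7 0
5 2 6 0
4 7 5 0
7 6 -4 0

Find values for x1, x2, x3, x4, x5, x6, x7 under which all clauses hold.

Try x1 = True.
  then x7 is forced to False.
Set x2 = False and propagate.
For the remaining variables, x3 = True, x4 = False, x5 = True, x6 = False works.
Every clause has at least one true literal under this assignment.
Check each clause:
  1. (~x7 \/ ~x1) — ~x7 is true.
  2. (~x5 \/ ~x6 \/ ~x2) — ~x6 is true.
  3. (~x7 \/ x2) — ~x7 is true.
  4. (x1 \/ x4 \/ x7) — x1 is true.
  5. (~x7 \/ ~x3 \/ x2) — ~x7 is true.
  6. (x4 \/ x7 \/ x3) — x3 is true.
  7. (~x2 \/ ~x7 \/ ~x3) — ~x7 is true.
  8. (x7 \/ ~x4 \/ ~x6) — ~x6 is true.
  9. (~x6 \/ ~x3) — ~x6 is true.
  10. (x7 \/ ~x4 \/ x5) — ~x4 is true.
  11. (x3 \/ ~x5) — x3 is true.
  12. (x2 \/ x6 \/ ~x4) — ~x4 is true.
  13. (x1 \/ ~x6) — x1 is true.
  14. (~x5 \/ x7 \/ ~x4) — ~x4 is true.
  15. (x2 \/ x6 \/ x5) — x5 is true.
  16. (x5 \/ x4 \/ x7) — x5 is true.
  17. (x6 \/ x7 \/ ~x4) — ~x4 is true.

x1=T  x2=F  x3=T  x4=F  x5=T  x6=F  x7=F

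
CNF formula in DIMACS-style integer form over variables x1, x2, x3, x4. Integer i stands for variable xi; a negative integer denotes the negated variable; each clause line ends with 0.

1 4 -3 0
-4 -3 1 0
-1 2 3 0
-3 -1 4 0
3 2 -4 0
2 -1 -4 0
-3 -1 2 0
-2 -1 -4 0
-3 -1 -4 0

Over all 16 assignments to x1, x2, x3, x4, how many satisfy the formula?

The models are:
  x1=0 x2=0 x3=0 x4=0
  x1=0 x2=1 x3=0 x4=0
  x1=0 x2=1 x3=0 x4=1
  x1=1 x2=1 x3=0 x4=0
Count: 4.

4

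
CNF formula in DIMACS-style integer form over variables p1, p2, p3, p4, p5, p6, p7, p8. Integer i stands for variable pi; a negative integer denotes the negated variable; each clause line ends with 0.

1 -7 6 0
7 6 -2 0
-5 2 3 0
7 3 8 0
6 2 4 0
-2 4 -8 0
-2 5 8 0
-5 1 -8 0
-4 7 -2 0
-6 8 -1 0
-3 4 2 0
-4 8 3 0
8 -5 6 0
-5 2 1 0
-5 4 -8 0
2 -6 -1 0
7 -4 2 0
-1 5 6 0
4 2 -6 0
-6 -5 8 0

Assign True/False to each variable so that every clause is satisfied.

p1=True, p2=True, p3=True, p4=True, p5=True, p6=True, p7=True, p8=True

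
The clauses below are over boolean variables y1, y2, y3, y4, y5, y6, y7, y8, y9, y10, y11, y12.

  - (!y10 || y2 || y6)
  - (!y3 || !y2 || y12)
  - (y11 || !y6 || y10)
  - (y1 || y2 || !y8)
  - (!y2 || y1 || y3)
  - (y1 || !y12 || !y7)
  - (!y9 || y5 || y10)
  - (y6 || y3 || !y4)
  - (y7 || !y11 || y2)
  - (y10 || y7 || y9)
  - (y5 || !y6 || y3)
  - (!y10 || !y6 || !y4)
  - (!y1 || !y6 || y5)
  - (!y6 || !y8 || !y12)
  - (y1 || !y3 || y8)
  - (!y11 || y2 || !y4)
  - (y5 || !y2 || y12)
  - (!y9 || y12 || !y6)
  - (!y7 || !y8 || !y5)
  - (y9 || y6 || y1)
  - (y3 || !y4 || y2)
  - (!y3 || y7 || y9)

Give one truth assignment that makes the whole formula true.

Pure literal: y4 appears only negated; assign y4 = False.
Branch on y1: take y1 = True.
Set y2 = True and propagate.
The remaining clauses are satisfied by y3 = False, y5 = True, y6 = False, y7 = False, y8 = False, y9 = False, y10 = True, y11 = False, y12 = True.

y1 = True, y2 = True, y3 = False, y4 = False, y5 = True, y6 = False, y7 = False, y8 = False, y9 = False, y10 = True, y11 = False, y12 = True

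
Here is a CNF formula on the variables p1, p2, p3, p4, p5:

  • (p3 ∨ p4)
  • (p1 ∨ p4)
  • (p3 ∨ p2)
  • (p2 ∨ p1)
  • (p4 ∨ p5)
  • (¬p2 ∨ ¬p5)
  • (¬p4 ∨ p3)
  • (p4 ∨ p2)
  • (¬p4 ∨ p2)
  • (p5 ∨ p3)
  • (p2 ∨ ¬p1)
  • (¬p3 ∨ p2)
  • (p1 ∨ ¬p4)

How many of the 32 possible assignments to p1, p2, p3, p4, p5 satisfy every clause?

1

Satisfying assignments:
  p1=T p2=T p3=T p4=T p5=F
That's 1 in total.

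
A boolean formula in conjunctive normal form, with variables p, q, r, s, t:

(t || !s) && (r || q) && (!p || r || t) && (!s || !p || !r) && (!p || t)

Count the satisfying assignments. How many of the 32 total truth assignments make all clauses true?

Split on p, then r.
  p=T, r=T: remaining (q,s,t) ∈ {(F,F,T); (T,F,T)} — 2.
  p=T, r=F: remaining (q,s,t) ∈ {(T,F,T); (T,T,T)} — 2.
  p=F, r=T: q free; 3 ways for (s,t) × 2^1 = 6.
  p=F, r=F: remaining (q,s,t) ∈ {(T,F,F); (T,F,T); (T,T,T)} — 3.
Total: 2 + 2 + 6 + 3 = 13.

13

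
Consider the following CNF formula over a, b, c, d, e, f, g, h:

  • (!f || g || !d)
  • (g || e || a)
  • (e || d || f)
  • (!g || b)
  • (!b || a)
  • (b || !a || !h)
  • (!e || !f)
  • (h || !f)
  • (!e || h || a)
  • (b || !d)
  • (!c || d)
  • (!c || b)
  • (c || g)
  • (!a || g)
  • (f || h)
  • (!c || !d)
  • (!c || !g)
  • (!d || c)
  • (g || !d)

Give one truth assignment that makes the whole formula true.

a=1, b=1, c=0, d=0, e=1, f=0, g=1, h=1

Check each clause:
  1. (!f || g || !d) — !f is true.
  2. (e || a || g) — a is true.
  3. (d || f || e) — e is true.
  4. (b || !g) — b is true.
  5. (a || !b) — a is true.
  6. (!a || !h || b) — b is true.
  7. (!f || !e) — !f is true.
  8. (!f || h) — h is true.
  9. (a || !e || h) — h is true.
  10. (!d || b) — b is true.
  11. (!c || d) — !c is true.
  12. (!c || b) — b is true.
  13. (g || c) — g is true.
  14. (!a || g) — g is true.
  15. (f || h) — h is true.
  16. (!c || !d) — !d is true.
  17. (!g || !c) — !c is true.
  18. (c || !d) — !d is true.
  19. (g || !d) — !d is true.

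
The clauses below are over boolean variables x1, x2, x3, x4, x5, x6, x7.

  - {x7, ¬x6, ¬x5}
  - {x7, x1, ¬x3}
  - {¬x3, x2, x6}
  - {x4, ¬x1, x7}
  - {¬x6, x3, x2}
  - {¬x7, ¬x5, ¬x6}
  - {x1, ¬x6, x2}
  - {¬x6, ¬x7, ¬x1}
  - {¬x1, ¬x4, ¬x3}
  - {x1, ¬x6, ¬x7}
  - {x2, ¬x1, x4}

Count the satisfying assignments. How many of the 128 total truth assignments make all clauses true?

Case analysis on x1 and x6:
  x1=1, x6=1: remaining (x2,x3,x4,x5,x7) ∈ {(1,0,1,0,0)} — 1.
  x1=1, x6=0: x5 free; 6 ways for (x2,x3,x4,x7) × 2^1 = 12.
  x1=0, x6=1: remaining (x2,x3,x4,x5,x7) ∈ {(1,0,0,0,0); (1,0,1,0,0)} — 2.
  x1=0, x6=0: x4, x5 free; 5 ways for (x2,x3,x7) × 2^2 = 20.
Total: 1 + 12 + 2 + 20 = 35.

35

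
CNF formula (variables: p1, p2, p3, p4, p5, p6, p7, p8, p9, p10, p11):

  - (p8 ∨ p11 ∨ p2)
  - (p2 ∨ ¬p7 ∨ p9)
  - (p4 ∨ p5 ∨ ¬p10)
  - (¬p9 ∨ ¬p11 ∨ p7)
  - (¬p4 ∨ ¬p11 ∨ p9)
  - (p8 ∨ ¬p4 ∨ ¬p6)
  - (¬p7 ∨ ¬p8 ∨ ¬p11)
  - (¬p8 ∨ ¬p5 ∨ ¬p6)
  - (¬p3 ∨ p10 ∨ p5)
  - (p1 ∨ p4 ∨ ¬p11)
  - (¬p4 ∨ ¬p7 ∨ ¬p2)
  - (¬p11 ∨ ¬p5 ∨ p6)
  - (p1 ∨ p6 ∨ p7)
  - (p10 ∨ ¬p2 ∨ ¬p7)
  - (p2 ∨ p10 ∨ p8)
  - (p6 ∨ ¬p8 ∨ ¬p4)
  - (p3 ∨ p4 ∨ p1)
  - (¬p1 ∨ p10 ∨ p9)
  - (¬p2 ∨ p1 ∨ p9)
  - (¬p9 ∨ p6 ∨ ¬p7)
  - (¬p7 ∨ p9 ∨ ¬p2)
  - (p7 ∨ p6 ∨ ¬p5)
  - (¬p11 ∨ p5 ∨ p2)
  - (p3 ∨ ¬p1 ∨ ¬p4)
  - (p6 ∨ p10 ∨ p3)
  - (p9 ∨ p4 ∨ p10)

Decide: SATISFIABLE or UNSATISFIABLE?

Try p1 = True.
Set p2 = False and propagate.
Set p3 = False and propagate.
  then p4 is forced to False.
For the remaining variables, p5 = False, p6 = True, p7 = True, p8 = True, p9 = True, p10 = False, p11 = False works.
Every clause has at least one true literal under this assignment.
So p1=T, p2=F, p3=F, p4=F, p5=F, p6=T, p7=T, p8=T, p9=T, p10=F, p11=F is a satisfying assignment.

SATISFIABLE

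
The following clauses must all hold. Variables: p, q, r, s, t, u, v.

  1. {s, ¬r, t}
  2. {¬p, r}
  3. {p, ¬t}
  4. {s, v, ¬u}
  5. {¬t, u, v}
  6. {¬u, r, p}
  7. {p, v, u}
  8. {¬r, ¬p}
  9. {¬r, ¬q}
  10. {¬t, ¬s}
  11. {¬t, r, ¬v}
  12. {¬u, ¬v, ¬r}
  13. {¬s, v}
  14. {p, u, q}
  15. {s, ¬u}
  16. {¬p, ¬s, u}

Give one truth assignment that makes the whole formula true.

Branch on p: take p = False.
  then t is forced to False.
Branch on q: take q = True.
  then r is forced to False.
  then u is forced to False.
  then v is forced to True.
s is now unconstrained; take s = True.
Every clause has at least one true literal under this assignment.

p=F, q=T, r=F, s=T, t=F, u=F, v=T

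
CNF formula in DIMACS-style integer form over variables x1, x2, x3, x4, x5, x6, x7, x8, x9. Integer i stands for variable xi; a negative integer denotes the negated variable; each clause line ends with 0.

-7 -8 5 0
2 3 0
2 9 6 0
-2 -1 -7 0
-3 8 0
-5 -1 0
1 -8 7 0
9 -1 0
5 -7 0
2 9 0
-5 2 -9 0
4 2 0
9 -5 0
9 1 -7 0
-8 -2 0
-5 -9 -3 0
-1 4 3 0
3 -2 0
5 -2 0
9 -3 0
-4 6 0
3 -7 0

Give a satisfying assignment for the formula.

x6 occurs only positively in the remaining clauses — set x6 = True.
Try x1 = True.
  then x5 is forced to False.
  then x9 is forced to True.
  then x7 is forced to False.
  then x2 is forced to False.
  then x3 is forced to True.
  then x8 is forced to True.
  then x4 is forced to True.
Every clause has at least one true literal under this assignment.
Check each clause:
  1. (~x8 | ~x7 | x5) — ~x7 is true.
  2. (x3 | x2) — x3 is true.
  3. (x9 | x6 | x2) — x9 is true.
  4. (~x7 | ~x1 | ~x2) — ~x7 is true.
  5. (~x3 | x8) — x8 is true.
  6. (~x1 | ~x5) — ~x5 is true.
  7. (~x8 | x1 | x7) — x1 is true.
  8. (~x1 | x9) — x9 is true.
  9. (x5 | ~x7) — ~x7 is true.
  10. (x2 | x9) — x9 is true.
  11. (~x5 | ~x9 | x2) — ~x5 is true.
  12. (x4 | x2) — x4 is true.
  13. (~x5 | x9) — x9 is true.
  14. (x1 | ~x7 | x9) — x9 is true.
  15. (~x2 | ~x8) — ~x2 is true.
  16. (~x3 | ~x9 | ~x5) — ~x5 is true.
  17. (x4 | ~x1 | x3) — x3 is true.
  18. (x3 | ~x2) — x3 is true.
  19. (x5 | ~x2) — ~x2 is true.
  20. (x9 | ~x3) — x9 is true.
  21. (~x4 | x6) — x6 is true.
  22. (~x7 | x3) — ~x7 is true.

x1=True, x2=False, x3=True, x4=True, x5=False, x6=True, x7=False, x8=True, x9=True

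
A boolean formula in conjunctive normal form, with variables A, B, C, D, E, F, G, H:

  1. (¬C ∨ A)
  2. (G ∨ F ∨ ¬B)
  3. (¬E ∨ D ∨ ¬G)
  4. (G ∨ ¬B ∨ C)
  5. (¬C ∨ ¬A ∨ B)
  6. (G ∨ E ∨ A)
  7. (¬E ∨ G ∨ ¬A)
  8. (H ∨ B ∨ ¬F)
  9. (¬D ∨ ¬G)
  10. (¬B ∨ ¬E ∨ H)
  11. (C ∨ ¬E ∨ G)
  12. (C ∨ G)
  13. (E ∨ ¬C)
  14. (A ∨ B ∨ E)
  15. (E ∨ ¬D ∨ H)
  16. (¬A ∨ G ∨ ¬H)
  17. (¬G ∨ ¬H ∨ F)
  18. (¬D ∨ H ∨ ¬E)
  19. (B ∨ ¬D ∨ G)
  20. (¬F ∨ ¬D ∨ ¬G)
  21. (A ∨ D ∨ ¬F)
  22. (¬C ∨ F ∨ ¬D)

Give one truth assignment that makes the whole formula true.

Try A = False.
  then C is forced to False.
  then G is forced to True.
  then D is forced to False.
  then E is forced to False.
  then B is forced to True.
  then F is forced to False.
  then H is forced to False.

A = F, B = T, C = F, D = F, E = F, F = F, G = T, H = F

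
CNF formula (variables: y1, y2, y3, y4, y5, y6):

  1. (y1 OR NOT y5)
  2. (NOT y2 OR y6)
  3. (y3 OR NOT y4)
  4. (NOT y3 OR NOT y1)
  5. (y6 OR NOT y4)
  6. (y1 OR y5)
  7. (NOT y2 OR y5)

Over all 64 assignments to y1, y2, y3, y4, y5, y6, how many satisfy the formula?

5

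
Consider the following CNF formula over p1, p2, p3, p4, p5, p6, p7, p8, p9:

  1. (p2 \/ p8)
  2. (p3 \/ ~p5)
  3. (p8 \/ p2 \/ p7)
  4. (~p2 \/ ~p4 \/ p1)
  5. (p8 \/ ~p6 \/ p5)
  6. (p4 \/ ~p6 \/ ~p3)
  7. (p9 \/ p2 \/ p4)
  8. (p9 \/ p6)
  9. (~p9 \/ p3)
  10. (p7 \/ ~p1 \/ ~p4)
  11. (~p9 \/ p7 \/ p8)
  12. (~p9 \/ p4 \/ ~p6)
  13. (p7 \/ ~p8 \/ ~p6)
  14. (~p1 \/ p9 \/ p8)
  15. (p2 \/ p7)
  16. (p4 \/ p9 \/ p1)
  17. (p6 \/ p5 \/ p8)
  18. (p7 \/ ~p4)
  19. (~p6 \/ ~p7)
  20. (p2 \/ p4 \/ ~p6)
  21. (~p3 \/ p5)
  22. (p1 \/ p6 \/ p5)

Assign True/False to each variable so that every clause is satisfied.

p1=True  p2=True  p3=True  p4=False  p5=True  p6=False  p7=True  p8=True  p9=True

Check each clause:
  1. (p2 \/ p8) — p8 is true.
  2. (p3 \/ ~p5) — p3 is true.
  3. (p2 \/ p7 \/ p8) — p8 is true.
  4. (~p2 \/ p1 \/ ~p4) — p1 is true.
  5. (p8 \/ p5 \/ ~p6) — p8 is true.
  6. (p4 \/ ~p6 \/ ~p3) — ~p6 is true.
  7. (p2 \/ p9 \/ p4) — p9 is true.
  8. (p9 \/ p6) — p9 is true.
  9. (p3 \/ ~p9) — p3 is true.
  10. (~p1 \/ ~p4 \/ p7) — ~p4 is true.
  11. (~p9 \/ p8 \/ p7) — p8 is true.
  12. (~p9 \/ ~p6 \/ p4) — ~p6 is true.
  13. (~p8 \/ p7 \/ ~p6) — ~p6 is true.
  14. (p8 \/ p9 \/ ~p1) — p8 is true.
  15. (p7 \/ p2) — p2 is true.
  16. (p4 \/ p1 \/ p9) — p1 is true.
  17. (p8 \/ p5 \/ p6) — p8 is true.
  18. (~p4 \/ p7) — ~p4 is true.
  19. (~p7 \/ ~p6) — ~p6 is true.
  20. (p2 \/ ~p6 \/ p4) — p2 is true.
  21. (~p3 \/ p5) — p5 is true.
  22. (p6 \/ p5 \/ p1) — p1 is true.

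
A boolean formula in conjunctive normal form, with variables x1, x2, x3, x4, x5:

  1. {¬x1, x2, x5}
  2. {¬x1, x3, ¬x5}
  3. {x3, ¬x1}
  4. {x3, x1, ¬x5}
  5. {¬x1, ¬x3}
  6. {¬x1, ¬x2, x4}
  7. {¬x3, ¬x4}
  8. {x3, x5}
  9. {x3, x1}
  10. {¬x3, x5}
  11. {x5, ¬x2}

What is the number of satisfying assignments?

2

The models are:
  x1=0 x2=0 x3=1 x4=0 x5=1
  x1=0 x2=1 x3=1 x4=0 x5=1
Count: 2.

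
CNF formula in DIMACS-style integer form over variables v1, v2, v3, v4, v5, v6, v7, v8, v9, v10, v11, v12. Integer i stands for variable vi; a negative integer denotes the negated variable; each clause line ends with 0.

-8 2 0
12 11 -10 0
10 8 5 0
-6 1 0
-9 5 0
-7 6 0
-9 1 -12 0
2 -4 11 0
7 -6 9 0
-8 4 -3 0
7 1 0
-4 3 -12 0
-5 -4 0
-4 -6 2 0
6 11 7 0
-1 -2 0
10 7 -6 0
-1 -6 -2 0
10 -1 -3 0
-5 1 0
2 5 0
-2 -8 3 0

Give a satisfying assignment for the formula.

Pure literal: v11 appears only positively; assign v11 = True.
Set v1 = True and propagate.
  then v2 is forced to False.
  then v8 is forced to False.
  then v5 is forced to True.
  then v4 is forced to False.
Try v3 = False.
For the remaining variables, v6 = False, v7 = False, v9 = False, v10 = True, v12 = True works.

v1 = True, v2 = False, v3 = False, v4 = False, v5 = True, v6 = False, v7 = False, v8 = False, v9 = False, v10 = True, v11 = True, v12 = True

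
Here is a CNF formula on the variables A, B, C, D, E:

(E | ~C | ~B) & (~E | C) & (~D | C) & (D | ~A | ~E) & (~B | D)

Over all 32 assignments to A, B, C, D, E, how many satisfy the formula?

11

Split on C, then D.
  C=1, D=1: A free; 3 ways for (B,E) × 2^1 = 6.
  C=1, D=0: remaining (A,B,E) ∈ {(0,0,0); (0,0,1); (1,0,0)} — 3.
  C=0, D=1: a clause becomes empty — 0.
  C=0, D=0: remaining (A,B,E) ∈ {(0,0,0); (1,0,0)} — 2.
Total: 6 + 3 + 0 + 2 = 11.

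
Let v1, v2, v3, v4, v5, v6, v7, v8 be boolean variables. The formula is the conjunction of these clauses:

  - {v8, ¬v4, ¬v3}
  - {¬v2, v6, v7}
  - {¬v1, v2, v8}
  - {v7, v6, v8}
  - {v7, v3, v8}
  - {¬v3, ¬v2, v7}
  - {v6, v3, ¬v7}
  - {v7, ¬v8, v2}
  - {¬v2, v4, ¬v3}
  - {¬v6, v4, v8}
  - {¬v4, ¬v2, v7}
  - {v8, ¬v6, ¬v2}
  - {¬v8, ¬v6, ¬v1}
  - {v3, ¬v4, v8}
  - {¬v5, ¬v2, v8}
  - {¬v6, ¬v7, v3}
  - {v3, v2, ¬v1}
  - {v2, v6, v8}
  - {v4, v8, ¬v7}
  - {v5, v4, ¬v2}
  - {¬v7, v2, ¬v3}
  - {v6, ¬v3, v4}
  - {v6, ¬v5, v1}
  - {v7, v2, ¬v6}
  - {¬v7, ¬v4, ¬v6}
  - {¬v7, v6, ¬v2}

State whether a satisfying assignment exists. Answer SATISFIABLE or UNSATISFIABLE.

SATISFIABLE

Try v1 = False.
The remaining clauses are satisfied by v2 = True, v3 = False, v4 = False, v5 = True, v6 = True, v7 = False, v8 = True.
Every clause has at least one true literal under this assignment.
So v1=F, v2=T, v3=F, v4=F, v5=T, v6=T, v7=F, v8=T is a satisfying assignment.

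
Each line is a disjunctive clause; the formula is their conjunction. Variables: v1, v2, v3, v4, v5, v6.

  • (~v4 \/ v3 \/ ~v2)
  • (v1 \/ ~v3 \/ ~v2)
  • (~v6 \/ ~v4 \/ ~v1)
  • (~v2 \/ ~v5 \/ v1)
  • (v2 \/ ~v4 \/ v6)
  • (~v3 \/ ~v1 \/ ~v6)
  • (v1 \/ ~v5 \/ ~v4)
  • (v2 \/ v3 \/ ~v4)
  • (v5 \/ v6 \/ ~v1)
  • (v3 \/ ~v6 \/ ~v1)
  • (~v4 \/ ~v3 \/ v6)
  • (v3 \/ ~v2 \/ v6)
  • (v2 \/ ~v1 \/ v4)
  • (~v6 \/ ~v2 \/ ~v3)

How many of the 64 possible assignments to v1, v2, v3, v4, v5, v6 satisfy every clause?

Case analysis on v1 and v2:
  v1=1, v2=1: remaining (v3,v4,v5,v6) ∈ {(1,0,1,0)} — 1.
  v1=1, v2=0: a clause becomes empty — 0.
  v1=0, v2=1: remaining (v3,v4,v5,v6) ∈ {(0,0,0,1)} — 1.
  v1=0, v2=0: 9 of the 16 assignments to (v3,v4,v5,v6) work.
Total: 1 + 0 + 1 + 9 = 11.

11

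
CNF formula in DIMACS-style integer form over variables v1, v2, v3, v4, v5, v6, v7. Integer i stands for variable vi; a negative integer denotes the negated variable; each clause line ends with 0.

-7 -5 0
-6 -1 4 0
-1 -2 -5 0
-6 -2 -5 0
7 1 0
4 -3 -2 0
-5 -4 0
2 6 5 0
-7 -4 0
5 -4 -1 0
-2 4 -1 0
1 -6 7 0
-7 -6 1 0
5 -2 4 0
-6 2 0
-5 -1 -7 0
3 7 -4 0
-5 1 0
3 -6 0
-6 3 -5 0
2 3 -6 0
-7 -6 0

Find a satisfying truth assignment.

v1 = True, v2 = False, v3 = True, v4 = False, v5 = True, v6 = False, v7 = False

Branch on v1: take v1 = True.
For the remaining variables, v2 = False, v3 = True, v4 = False, v5 = True, v6 = False, v7 = False works.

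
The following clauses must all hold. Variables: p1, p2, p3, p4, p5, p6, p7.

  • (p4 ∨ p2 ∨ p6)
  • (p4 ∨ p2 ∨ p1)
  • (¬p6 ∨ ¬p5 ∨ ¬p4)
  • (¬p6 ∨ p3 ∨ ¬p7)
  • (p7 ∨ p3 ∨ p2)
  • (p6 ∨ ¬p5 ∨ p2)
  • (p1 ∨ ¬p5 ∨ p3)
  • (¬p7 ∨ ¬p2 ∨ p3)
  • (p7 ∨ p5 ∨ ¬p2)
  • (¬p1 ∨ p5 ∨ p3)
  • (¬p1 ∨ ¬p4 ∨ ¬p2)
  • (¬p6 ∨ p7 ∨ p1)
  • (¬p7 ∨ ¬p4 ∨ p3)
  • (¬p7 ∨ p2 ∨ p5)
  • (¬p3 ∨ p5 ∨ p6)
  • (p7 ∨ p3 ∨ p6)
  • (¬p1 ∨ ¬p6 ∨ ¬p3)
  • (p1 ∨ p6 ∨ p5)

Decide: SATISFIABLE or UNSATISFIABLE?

SATISFIABLE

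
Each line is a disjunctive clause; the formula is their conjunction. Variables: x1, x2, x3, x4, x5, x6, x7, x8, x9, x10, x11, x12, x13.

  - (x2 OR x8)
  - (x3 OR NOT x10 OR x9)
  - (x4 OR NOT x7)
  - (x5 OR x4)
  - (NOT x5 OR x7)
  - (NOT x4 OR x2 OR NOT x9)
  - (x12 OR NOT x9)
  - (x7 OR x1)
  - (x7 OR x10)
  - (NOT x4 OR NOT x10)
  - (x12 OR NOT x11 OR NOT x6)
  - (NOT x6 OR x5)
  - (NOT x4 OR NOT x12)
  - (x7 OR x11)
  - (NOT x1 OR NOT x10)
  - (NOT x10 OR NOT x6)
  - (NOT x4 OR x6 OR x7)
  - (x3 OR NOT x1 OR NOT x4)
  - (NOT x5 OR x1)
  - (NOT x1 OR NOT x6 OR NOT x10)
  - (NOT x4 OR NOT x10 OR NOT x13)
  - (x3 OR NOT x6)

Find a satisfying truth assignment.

Pure literal: x2 appears only positively; assign x2 = True.
Pure literal: x3 appears only positively; assign x3 = True.
Try x1 = True.
  then x10 is forced to False.
  then x7 is forced to True.
  then x4 is forced to True.
  then x12 is forced to False.
  then x9 is forced to False.
Set x5 = False and propagate.
  then x6 is forced to False.
x8, x11, x13 are now unconstrained; take x8 = True, x11 = False, x13 = False.
Check each clause:
  1. (x2 OR x8) — x8 is true.
  2. (NOT x10 OR x9 OR x3) — x3 is true.
  3. (NOT x7 OR x4) — x4 is true.
  4. (x5 OR x4) — x4 is true.
  5. (x7 OR NOT x5) — NOT x5 is true.
  6. (x2 OR NOT x9 OR NOT x4) — x2 is true.
  7. (x12 OR NOT x9) — NOT x9 is true.
  8. (x1 OR x7) — x1 is true.
  9. (x7 OR x10) — x7 is true.
  10. (NOT x4 OR NOT x10) — NOT x10 is true.
  11. (NOT x6 OR NOT x11 OR x12) — NOT x6 is true.
  12. (x5 OR NOT x6) — NOT x6 is true.
  13. (NOT x4 OR NOT x12) — NOT x12 is true.
  14. (x11 OR x7) — x7 is true.
  15. (NOT x1 OR NOT x10) — NOT x10 is true.
  16. (NOT x6 OR NOT x10) — NOT x6 is true.
  17. (NOT x4 OR x6 OR x7) — x7 is true.
  18. (NOT x4 OR x3 OR NOT x1) — x3 is true.
  19. (x1 OR NOT x5) — x1 is true.
  20. (NOT x10 OR NOT x1 OR NOT x6) — NOT x6 is true.
  21. (NOT x4 OR NOT x13 OR NOT x10) — NOT x13 is true.
  22. (x3 OR NOT x6) — NOT x6 is true.

x1=T  x2=T  x3=T  x4=T  x5=F  x6=F  x7=T  x8=T  x9=F  x10=F  x11=F  x12=F  x13=F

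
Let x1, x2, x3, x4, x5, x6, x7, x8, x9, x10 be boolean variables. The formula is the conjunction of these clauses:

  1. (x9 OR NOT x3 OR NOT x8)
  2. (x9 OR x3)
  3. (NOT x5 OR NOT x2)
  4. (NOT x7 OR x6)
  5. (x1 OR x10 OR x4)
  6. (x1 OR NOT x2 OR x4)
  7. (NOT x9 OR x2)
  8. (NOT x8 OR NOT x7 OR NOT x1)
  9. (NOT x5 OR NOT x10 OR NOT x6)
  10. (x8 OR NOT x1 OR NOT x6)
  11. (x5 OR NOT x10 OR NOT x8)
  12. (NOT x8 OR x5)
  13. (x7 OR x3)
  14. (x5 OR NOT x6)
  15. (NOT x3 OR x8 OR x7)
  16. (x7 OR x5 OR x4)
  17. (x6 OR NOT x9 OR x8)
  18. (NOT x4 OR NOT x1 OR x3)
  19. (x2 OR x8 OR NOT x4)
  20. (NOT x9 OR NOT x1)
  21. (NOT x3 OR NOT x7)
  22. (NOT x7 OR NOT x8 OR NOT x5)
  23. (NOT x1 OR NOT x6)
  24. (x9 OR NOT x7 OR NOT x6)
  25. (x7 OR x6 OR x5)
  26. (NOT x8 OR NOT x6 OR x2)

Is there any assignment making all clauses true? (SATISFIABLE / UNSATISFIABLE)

x8 = True:
  propagation gives x5=True, x2=False, x9=False, x3=False; an empty clause results — contradiction.
x8 = False:
  x6 = True:
    propagation gives x1=False, x5=True, x2=False, x9=False; an empty clause results — contradiction.
  x6 = False:
    propagation gives x7=False, x3=True; an empty clause results — contradiction.
Every branch closes, so no satisfying assignment exists.

UNSATISFIABLE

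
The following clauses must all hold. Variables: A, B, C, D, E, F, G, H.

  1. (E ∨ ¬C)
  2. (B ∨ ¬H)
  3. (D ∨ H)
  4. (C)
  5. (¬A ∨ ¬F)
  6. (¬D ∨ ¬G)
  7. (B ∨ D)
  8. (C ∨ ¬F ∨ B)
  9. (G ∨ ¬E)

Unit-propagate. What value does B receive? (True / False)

True

Unit clause (C) sets C = True.
(E ∨ ¬C) with C = True leaves only E, so E = True.
(¬E ∨ G) with E = True leaves only G, so G = True.
In (¬G ∨ ¬D), ¬G is now false; ¬D must hold, so D = False.
(H ∨ D): since D = False, the clause reduces to (H). H = True.
(B ∨ ¬H): since H = True, the clause reduces to (B). B = True.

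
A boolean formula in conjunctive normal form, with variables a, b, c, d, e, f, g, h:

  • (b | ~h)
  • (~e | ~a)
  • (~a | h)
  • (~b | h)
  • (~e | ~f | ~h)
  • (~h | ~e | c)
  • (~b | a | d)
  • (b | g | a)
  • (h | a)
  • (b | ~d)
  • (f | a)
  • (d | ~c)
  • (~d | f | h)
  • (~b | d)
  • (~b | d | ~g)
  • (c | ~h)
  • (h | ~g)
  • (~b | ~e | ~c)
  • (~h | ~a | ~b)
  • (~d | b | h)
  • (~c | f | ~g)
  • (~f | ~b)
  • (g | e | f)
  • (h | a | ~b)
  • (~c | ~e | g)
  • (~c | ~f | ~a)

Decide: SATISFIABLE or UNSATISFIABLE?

UNSATISFIABLE

b = True:
  propagation gives h=True, d=True, c=True, e=False; an empty clause results — contradiction.
b = False:
  propagation gives h=False, a=False; an empty clause results — contradiction.
Every branch closes, so no satisfying assignment exists.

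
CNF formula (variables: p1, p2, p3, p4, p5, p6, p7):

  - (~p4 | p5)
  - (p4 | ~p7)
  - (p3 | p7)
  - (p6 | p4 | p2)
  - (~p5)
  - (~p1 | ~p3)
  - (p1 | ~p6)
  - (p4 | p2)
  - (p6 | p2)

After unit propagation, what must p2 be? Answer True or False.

(~p5) stands alone — p5 = False.
(~p4 | p5) with p5 = False leaves only ~p4, so p4 = False.
(p4 | ~p7) with p4 = False leaves only ~p7, so p7 = False.
From (p7 | p3) and p7 = False: p3 = True.
From (~p3 | ~p1) and p3 = True: p1 = False.
In (~p6 | p1), p1 is now false; ~p6 must hold, so p6 = False.
(p4 | p2 | p6) with p4 = False, p6 = False leaves only p2, so p2 = True.

True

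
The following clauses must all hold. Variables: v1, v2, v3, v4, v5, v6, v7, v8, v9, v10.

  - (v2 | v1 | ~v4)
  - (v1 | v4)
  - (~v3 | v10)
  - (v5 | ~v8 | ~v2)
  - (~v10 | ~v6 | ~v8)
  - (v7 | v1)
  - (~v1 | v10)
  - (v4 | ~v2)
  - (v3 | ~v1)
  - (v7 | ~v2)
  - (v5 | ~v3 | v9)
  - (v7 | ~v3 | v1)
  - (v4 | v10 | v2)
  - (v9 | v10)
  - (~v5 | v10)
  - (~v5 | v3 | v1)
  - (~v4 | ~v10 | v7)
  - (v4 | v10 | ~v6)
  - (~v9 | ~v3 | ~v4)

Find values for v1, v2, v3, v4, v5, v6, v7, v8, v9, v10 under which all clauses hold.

v8 occurs only negated in the remaining clauses — set v8 = False.
Set v1 = True and propagate.
  then v10 is forced to True.
  then v3 is forced to True.
Branch on v2: take v2 = False.
The remaining clauses are satisfied by v4 = False, v5 = False, v6 = True, v7 = False, v9 = True.

v1=T  v2=F  v3=T  v4=F  v5=F  v6=T  v7=F  v8=F  v9=T  v10=T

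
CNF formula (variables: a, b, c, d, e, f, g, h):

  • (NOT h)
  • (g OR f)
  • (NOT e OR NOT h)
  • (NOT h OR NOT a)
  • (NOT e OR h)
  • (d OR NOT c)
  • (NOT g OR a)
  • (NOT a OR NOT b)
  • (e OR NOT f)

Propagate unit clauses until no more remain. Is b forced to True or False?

(NOT h) stands alone — h = False.
In (h OR NOT e), h is now false; NOT e must hold, so e = False.
(NOT f OR e): since e = False, the clause reduces to (NOT f). f = False.
(f OR g) with f = False leaves only g, so g = True.
In (NOT g OR a), NOT g is now false; a must hold, so a = True.
From (NOT b OR NOT a) and a = True: b = False.

False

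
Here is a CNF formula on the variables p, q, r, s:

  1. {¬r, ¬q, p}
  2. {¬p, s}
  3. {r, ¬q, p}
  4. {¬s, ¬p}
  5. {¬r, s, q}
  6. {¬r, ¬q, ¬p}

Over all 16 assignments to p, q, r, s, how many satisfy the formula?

The models are:
  p=0 q=0 r=0 s=0
  p=0 q=0 r=0 s=1
  p=0 q=0 r=1 s=1
Count: 3.

3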